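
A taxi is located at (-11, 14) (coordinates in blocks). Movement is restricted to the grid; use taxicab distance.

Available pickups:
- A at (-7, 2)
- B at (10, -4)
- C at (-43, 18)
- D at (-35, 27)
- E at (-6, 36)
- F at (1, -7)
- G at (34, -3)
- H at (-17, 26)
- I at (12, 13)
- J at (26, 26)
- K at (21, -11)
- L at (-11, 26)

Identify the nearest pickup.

Distances from (-11, 14):
A: |4| + |-12| = 4 + 12 = 16 blocks
B: |21| + |-18| = 21 + 18 = 39 blocks
C: |-32| + |4| = 32 + 4 = 36 blocks
D: |-24| + |13| = 24 + 13 = 37 blocks
E: |5| + |22| = 5 + 22 = 27 blocks
F: |12| + |-21| = 12 + 21 = 33 blocks
G: |45| + |-17| = 45 + 17 = 62 blocks
H: |-6| + |12| = 6 + 12 = 18 blocks
I: |23| + |-1| = 23 + 1 = 24 blocks
J: |37| + |12| = 37 + 12 = 49 blocks
K: |32| + |-25| = 32 + 25 = 57 blocks
L: |0| + |12| = 0 + 12 = 12 blocks
Minimum: L at 12 blocks.

L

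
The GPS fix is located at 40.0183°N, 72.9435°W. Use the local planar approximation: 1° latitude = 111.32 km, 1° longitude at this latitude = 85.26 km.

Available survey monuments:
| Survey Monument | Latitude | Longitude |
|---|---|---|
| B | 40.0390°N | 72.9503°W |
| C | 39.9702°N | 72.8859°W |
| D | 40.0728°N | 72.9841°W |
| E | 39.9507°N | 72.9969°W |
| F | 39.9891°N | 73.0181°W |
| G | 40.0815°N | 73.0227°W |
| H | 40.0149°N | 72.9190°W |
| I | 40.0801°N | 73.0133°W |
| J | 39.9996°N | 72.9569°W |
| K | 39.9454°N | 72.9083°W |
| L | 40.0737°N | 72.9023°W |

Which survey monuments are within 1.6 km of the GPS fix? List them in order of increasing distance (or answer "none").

none

Distances from 40.0183°N, 72.9435°W:
B: √((0.0207·111.32)² + (-0.0068·85.26)²) = √(5.309909 + 0.336131) = 2.3761 km
C: √((-0.0481·111.32)² + (0.0576·85.26)²) = √(28.670585 + 24.117685) = 7.2656 km
D: √((0.0545·111.32)² + (-0.0406·85.26)²) = √(36.807761 + 11.982370) = 6.9850 km
E: √((-0.0676·111.32)² + (-0.0534·85.26)²) = √(56.629117 + 20.728753) = 8.7953 km
F: √((-0.0292·111.32)² + (-0.0746·85.26)²) = √(10.566036 + 40.454637) = 7.1429 km
G: √((0.0632·111.32)² + (-0.0792·85.26)²) = √(49.497191 + 45.597499) = 9.7517 km
H: √((-0.0034·111.32)² + (0.0245·85.26)²) = √(0.143253 + 4.363378) = 2.1229 km
I: √((0.0618·111.32)² + (-0.0698·85.26)²) = √(47.328566 + 35.416163) = 9.0964 km
J: √((-0.0187·111.32)² + (-0.0134·85.26)²) = √(4.333408 + 1.305270) = 2.3746 km
K: √((-0.0729·111.32)² + (0.0352·85.26)²) = √(65.856925 + 9.006913) = 8.6524 km
L: √((0.0554·111.32)² + (0.0412·85.26)²) = √(38.033468 + 12.339146) = 7.0974 km
Threshold 1.6 km: none within range.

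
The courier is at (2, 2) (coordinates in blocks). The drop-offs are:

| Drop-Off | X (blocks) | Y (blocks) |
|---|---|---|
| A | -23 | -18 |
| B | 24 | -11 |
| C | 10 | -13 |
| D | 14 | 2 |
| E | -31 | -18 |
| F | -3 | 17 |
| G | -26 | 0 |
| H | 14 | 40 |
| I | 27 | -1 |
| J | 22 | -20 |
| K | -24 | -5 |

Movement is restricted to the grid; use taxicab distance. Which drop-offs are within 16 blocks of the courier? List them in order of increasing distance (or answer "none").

Distances from (2, 2):
A: |-25| + |-20| = 25 + 20 = 45 blocks
B: |22| + |-13| = 22 + 13 = 35 blocks
C: |8| + |-15| = 8 + 15 = 23 blocks
D: |12| + |0| = 12 + 0 = 12 blocks
E: |-33| + |-20| = 33 + 20 = 53 blocks
F: |-5| + |15| = 5 + 15 = 20 blocks
G: |-28| + |-2| = 28 + 2 = 30 blocks
H: |12| + |38| = 12 + 38 = 50 blocks
I: |25| + |-3| = 25 + 3 = 28 blocks
J: |20| + |-22| = 20 + 22 = 42 blocks
K: |-26| + |-7| = 26 + 7 = 33 blocks
Threshold 16 blocks: D (12 blocks) is within range.

D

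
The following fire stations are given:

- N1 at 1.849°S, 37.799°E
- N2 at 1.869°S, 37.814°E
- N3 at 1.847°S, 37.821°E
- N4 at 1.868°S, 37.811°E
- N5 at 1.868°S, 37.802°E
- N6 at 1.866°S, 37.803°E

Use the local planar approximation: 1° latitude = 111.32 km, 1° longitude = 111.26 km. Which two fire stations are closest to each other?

Pairwise distances:
N5–N6: 0.249 km
N2–N4: 0.352 km
N4–N6: 0.918 km
N4–N5: 1.001 km
N2–N6: 1.269 km
N2–N5: 1.340 km
N1–N6: 1.944 km
N1–N5: 2.141 km
N1–N3: 2.458 km
N1–N4: 2.501 km
N2–N3: 2.570 km
N3–N4: 2.589 km
N1–N2: 2.782 km
N3–N6: 2.913 km
N3–N5: 3.152 km
Closest pair: N5–N6 at 0.249 km.

N5 and N6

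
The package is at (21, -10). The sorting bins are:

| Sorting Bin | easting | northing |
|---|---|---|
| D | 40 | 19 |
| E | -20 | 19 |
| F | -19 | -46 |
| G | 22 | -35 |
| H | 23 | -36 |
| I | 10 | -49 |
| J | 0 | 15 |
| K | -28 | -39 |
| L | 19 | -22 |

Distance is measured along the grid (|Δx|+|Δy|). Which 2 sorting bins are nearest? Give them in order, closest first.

Distances from (21, -10):
D: |19| + |29| = 19 + 29 = 48
E: |-41| + |29| = 41 + 29 = 70
F: |-40| + |-36| = 40 + 36 = 76
G: |1| + |-25| = 1 + 25 = 26
H: |2| + |-26| = 2 + 26 = 28
I: |-11| + |-39| = 11 + 39 = 50
J: |-21| + |25| = 21 + 25 = 46
K: |-49| + |-29| = 49 + 29 = 78
L: |-2| + |-12| = 2 + 12 = 14
Sorted: L (14) < G (26) < H (28) < J (46) < …

L, G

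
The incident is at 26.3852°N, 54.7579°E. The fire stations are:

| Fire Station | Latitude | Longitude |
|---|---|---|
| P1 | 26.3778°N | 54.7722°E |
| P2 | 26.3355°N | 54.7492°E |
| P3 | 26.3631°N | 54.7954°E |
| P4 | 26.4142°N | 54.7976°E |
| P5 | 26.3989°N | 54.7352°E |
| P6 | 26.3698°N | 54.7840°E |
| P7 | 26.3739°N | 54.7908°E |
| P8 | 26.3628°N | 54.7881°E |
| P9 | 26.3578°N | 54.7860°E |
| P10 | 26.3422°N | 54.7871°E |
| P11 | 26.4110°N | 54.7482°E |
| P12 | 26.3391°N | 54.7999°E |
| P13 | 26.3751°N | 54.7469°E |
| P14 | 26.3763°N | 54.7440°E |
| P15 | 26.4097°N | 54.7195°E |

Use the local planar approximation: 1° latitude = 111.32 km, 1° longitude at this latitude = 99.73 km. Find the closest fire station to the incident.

P13

Distances from 26.3852°N, 54.7579°E:
P1: √((-0.0074·111.32)² + (0.0143·99.73)²) = √(0.678594 + 2.033872) = 1.6470 km
P2: √((-0.0497·111.32)² + (-0.0087·99.73)²) = √(30.609707 + 0.752818) = 5.6002 km
P3: √((-0.0221·111.32)² + (0.0375·99.73)²) = √(6.052446 + 13.986665) = 4.4765 km
P4: √((0.0290·111.32)² + (0.0397·99.73)²) = √(10.421792 + 15.675906) = 5.1086 km
P5: √((0.0137·111.32)² + (-0.0227·99.73)²) = √(2.325881 + 5.125112) = 2.7297 km
P6: √((-0.0154·111.32)² + (0.0261·99.73)²) = √(2.938920 + 6.775364) = 3.1168 km
P7: √((-0.0113·111.32)² + (0.0329·99.73)²) = √(1.582353 + 10.765729) = 3.5140 km
P8: √((-0.0224·111.32)² + (0.0302·99.73)²) = √(6.217881 + 9.071216) = 3.9101 km
P9: √((-0.0274·111.32)² + (0.0281·99.73)²) = √(9.303525 + 7.853519) = 4.1421 km
P10: √((-0.0430·111.32)² + (0.0292·99.73)²) = √(22.913071 + 8.480420) = 5.6030 km
P11: √((0.0258·111.32)² + (-0.0097·99.73)²) = √(8.248706 + 0.935826) = 3.0306 km
P12: √((-0.0461·111.32)² + (0.0420·99.73)²) = √(26.335905 + 17.544873) = 6.6243 km
P13: √((-0.0101·111.32)² + (-0.0110·99.73)²) = √(1.264122 + 1.203475) = 1.5709 km
P14: √((-0.0089·111.32)² + (-0.0139·99.73)²) = √(0.981582 + 1.921681) = 1.7039 km
P15: √((0.0245·111.32)² + (-0.0384·99.73)²) = √(7.438383 + 14.666081) = 4.7015 km
Minimum: P13 at 1.5709 km.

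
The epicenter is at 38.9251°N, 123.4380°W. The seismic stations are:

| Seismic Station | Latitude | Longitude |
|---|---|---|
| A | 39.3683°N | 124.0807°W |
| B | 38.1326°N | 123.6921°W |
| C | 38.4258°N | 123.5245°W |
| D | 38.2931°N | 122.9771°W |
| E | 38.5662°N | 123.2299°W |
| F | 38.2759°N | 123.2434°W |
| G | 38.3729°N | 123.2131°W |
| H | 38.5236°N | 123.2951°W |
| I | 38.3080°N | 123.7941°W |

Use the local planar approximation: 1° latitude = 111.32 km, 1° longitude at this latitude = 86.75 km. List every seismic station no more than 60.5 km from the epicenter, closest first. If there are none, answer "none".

E, H, C

Distances from 38.9251°N, 123.4380°W:
A: √((0.4432·111.32)² + (-0.6427·86.75)²) = √(2434.141937 + 3108.533605) = 74.4491 km
B: √((-0.7925·111.32)² + (-0.2541·86.75)²) = √(7782.962485 + 485.901564) = 90.9333 km
C: √((-0.4993·111.32)² + (-0.0865·86.75)²) = √(3089.367172 + 56.308140) = 56.0863 km
D: √((-0.6320·111.32)² + (0.4609·86.75)²) = √(4949.719086 + 1598.646286) = 80.9220 km
E: √((-0.3589·111.32)² + (0.2081·86.75)²) = √(1596.222073 + 325.899075) = 43.8420 km
F: √((-0.6492·111.32)² + (0.1946·86.75)²) = √(5222.800267 + 284.986730) = 74.2145 km
G: √((-0.5522·111.32)² + (0.2249·86.75)²) = √(3778.672039 + 380.643027) = 64.4928 km
H: √((-0.4015·111.32)² + (0.1429·86.75)²) = √(1997.641237 + 153.675072) = 46.3823 km
I: √((-0.6171·111.32)² + (-0.3561·86.75)²) = √(4719.081612 + 954.295584) = 75.3218 km
Threshold 60.5 km: E (43.8420 km), H (46.3823 km), C (56.0863 km) are within range.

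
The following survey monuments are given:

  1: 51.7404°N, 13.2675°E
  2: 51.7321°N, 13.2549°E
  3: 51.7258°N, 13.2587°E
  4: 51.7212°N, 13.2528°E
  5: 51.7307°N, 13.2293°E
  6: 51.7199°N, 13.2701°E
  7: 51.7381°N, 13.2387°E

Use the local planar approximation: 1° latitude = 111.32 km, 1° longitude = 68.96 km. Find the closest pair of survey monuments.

3 and 4

Pairwise distances:
1–2: √((-0.0083·111.32)² + (-0.0126·68.96)²) = √(0.853695 + 0.754980) = 1.2683 km
1–3: √((-0.0146·111.32)² + (-0.0088·68.96)²) = √(2.641509 + 0.368264) = 1.7349 km
1–4: √((-0.0192·111.32)² + (-0.0147·68.96)²) = √(4.568239 + 1.027612) = 2.3656 km
1–5: √((-0.0097·111.32)² + (-0.0382·68.96)²) = √(1.165977 + 6.939389) = 2.8470 km
1–6: √((-0.0205·111.32)² + (0.0026·68.96)²) = √(5.207798 + 0.032147) = 2.2891 km
1–7: √((-0.0023·111.32)² + (-0.0288·68.96)²) = √(0.065554 + 3.944387) = 2.0025 km
2–3: √((-0.0063·111.32)² + (0.0038·68.96)²) = √(0.491844 + 0.068669) = 0.7487 km
2–4: √((-0.0109·111.32)² + (-0.0021·68.96)²) = √(1.472310 + 0.020972) = 1.2220 km
2–5: √((-0.0014·111.32)² + (-0.0256·68.96)²) = √(0.024289 + 3.116552) = 1.7722 km
2–6: √((-0.0122·111.32)² + (0.0152·68.96)²) = √(1.844446 + 1.098706) = 1.7156 km
2–7: √((0.0060·111.32)² + (-0.0162·68.96)²) = √(0.446117 + 1.248029) = 1.3016 km
3–4: √((-0.0046·111.32)² + (-0.0059·68.96)²) = √(0.262218 + 0.165538) = 0.6540 km
3–5: √((0.0049·111.32)² + (-0.0294·68.96)²) = √(0.297535 + 4.110448) = 2.0995 km
3–6: √((-0.0059·111.32)² + (0.0114·68.96)²) = √(0.431370 + 0.618022) = 1.0244 km
3–7: √((0.0123·111.32)² + (-0.0200·68.96)²) = √(1.874807 + 1.902193) = 1.9435 km
4–5: √((0.0095·111.32)² + (-0.0235·68.96)²) = √(1.118391 + 2.626215) = 1.9351 km
4–6: √((-0.0013·111.32)² + (0.0173·68.96)²) = √(0.020943 + 1.423268) = 1.2018 km
4–7: √((0.0169·111.32)² + (-0.0141·68.96)²) = √(3.539320 + 0.945437) = 2.1177 km
5–6: √((-0.0108·111.32)² + (0.0408·68.96)²) = √(1.445419 + 7.916165) = 3.0597 km
5–7: √((0.0074·111.32)² + (0.0094·68.96)²) = √(0.678594 + 0.420194) = 1.0482 km
6–7: √((0.0182·111.32)² + (-0.0314·68.96)²) = √(4.104773 + 4.688715) = 2.9654 km
Closest pair: 3–4 at 0.6540 km.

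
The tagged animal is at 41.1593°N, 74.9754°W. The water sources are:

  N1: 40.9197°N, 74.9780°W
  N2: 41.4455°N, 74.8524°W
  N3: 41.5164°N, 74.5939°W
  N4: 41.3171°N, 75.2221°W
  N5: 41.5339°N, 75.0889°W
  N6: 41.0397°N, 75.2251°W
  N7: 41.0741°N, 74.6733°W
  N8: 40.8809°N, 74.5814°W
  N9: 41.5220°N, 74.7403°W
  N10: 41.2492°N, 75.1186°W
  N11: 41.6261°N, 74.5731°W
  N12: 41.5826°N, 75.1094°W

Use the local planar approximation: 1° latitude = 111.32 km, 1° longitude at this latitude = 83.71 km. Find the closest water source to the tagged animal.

N10

Distances from 41.1593°N, 74.9754°W:
N1: √((-0.2396·111.32)² + (-0.0026·83.71)²) = √(711.410094 + 0.047370) = 26.6732 km
N2: √((0.2862·111.32)² + (0.1230·83.71)²) = √(1015.045837 + 106.014411) = 33.4822 km
N3: √((0.3571·111.32)² + (0.3815·83.71)²) = √(1580.251080 + 1019.867538) = 50.9914 km
N4: √((0.1578·111.32)² + (-0.2467·83.71)²) = √(308.574755 + 426.474416) = 27.1118 km
N5: √((0.3746·111.32)² + (-0.1135·83.71)²) = √(1738.929365 + 90.270616) = 42.7691 km
N6: √((-0.1196·111.32)² + (-0.2497·83.71)²) = √(177.259188 + 436.909782) = 24.7824 km
N7: √((-0.0852·111.32)² + (0.3021·83.71)²) = √(89.955057 + 639.522950) = 27.0089 km
N8: √((-0.2784·111.32)² + (0.3940·83.71)²) = √(960.472328 + 1087.795173) = 45.2578 km
N9: √((0.3627·111.32)² + (0.2351·83.71)²) = √(1630.202319 + 387.311099) = 44.9167 km
N10: √((0.0899·111.32)² + (-0.1432·83.71)²) = √(100.153419 + 143.694690) = 15.6156 km
N11: √((0.4668·111.32)² + (0.4023·83.71)²) = √(2700.275587 + 1134.108875) = 61.9224 km
N12: √((0.4233·111.32)² + (-0.1340·83.71)²) = √(2220.459889 + 125.824230) = 48.4385 km
Minimum: N10 at 15.6156 km.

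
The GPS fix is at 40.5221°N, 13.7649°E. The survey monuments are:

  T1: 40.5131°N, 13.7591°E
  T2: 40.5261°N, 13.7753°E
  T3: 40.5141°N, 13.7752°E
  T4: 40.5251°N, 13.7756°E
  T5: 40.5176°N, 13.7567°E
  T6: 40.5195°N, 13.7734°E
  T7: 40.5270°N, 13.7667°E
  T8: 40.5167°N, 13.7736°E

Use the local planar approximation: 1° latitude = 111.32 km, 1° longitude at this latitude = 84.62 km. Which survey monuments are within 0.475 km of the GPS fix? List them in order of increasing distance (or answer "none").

none

Distances from 40.5221°N, 13.7649°E:
T1: √((-0.0090·111.32)² + (-0.0058·84.62)²) = √(1.003764 + 0.240881) = 1.1156 km
T2: √((0.0040·111.32)² + (0.0104·84.62)²) = √(0.198274 + 0.774484) = 0.9863 km
T3: √((-0.0080·111.32)² + (0.0103·84.62)²) = √(0.793097 + 0.759662) = 1.2461 km
T4: √((0.0030·111.32)² + (0.0107·84.62)²) = √(0.111529 + 0.819811) = 0.9651 km
T5: √((-0.0045·111.32)² + (-0.0082·84.62)²) = √(0.250941 + 0.481475) = 0.8558 km
T6: √((-0.0026·111.32)² + (0.0085·84.62)²) = √(0.083771 + 0.517349) = 0.7753 km
T7: √((0.0049·111.32)² + (0.0018·84.62)²) = √(0.297535 + 0.023200) = 0.5663 km
T8: √((-0.0054·111.32)² + (0.0087·84.62)²) = √(0.361355 + 0.541982) = 0.9504 km
Threshold 0.475 km: none within range.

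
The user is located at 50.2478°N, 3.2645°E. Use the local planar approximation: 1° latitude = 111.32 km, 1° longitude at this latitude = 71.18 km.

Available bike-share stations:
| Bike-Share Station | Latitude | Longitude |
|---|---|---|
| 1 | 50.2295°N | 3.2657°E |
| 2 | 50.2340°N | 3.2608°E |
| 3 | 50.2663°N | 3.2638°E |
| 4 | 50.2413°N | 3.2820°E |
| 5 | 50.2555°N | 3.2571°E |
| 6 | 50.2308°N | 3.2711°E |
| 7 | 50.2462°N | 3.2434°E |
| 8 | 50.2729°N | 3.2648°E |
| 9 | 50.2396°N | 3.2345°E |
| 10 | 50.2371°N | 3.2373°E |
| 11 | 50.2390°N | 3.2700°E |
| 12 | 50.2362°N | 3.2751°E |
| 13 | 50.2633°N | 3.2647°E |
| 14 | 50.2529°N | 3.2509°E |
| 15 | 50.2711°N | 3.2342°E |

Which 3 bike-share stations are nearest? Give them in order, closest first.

Distances from 50.2478°N, 3.2645°E:
1: 2.0389 km
2: 1.5586 km
3: 2.0600 km
4: 1.4406 km
5: 1.0061 km
6: 1.9499 km
7: 1.5124 km
8: 2.7942 km
9: 2.3223 km
10: 2.2732 km
11: 1.0549 km
12: 1.4956 km
13: 1.7255 km
14: 1.1222 km
15: 3.3733 km
Sorted: 5 (1.0061 km) < 11 (1.0549 km) < 14 (1.1222 km) < 4 (1.4406 km) < 12 (1.4956 km) < …

5, 11, 14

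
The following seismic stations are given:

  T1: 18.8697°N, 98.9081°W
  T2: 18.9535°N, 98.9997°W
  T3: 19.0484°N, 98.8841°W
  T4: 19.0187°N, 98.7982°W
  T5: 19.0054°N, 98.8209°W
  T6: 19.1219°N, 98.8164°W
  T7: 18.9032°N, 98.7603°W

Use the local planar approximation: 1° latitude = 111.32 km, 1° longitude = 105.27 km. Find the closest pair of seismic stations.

T4 and T5

Pairwise distances:
T4–T5: 2.8111 km
T3–T5: 8.1961 km
T3–T4: 9.6282 km
T3–T6: 10.8506 km
T4–T6: 11.6469 km
T5–T6: 12.9774 km
T5–T7: 13.0434 km
T1–T2: 13.4166 km
T4–T7: 13.4623 km
T1–T7: 15.9996 km
T2–T3: 16.1150 km
T1–T5: 17.6765 km
T2–T5: 19.6890 km
T1–T3: 20.0527 km
T1–T4: 20.2229 km
T3–T7: 20.7631 km
T2–T4: 22.4193 km
T6–T7: 25.0517 km
T2–T7: 25.8162 km
T2–T6: 26.9028 km
T1–T6: 29.6881 km
Closest pair: T4–T5 at 2.8111 km.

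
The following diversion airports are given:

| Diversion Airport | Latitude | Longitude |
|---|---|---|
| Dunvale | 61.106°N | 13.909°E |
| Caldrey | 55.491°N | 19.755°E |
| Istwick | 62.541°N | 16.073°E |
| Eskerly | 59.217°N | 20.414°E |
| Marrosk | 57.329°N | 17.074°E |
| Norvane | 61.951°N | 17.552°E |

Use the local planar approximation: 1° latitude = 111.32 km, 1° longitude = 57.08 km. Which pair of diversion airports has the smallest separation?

Istwick and Norvane

Pairwise distances:
Dunvale–Caldrey: 708.556 km
Dunvale–Istwick: 201.930 km
Dunvale–Eskerly: 426.716 km
Dunvale–Marrosk: 457.625 km
Dunvale–Norvane: 228.229 km
Caldrey–Istwick: 812.460 km
Caldrey–Eskerly: 416.480 km
Caldrey–Marrosk: 255.504 km
Caldrey–Norvane: 730.039 km
Istwick–Eskerly: 445.329 km
Istwick–Marrosk: 583.006 km
Istwick–Norvane: 106.961 km
Eskerly–Marrosk: 283.758 km
Eskerly–Norvane: 345.421 km
Marrosk–Norvane: 515.244 km
Closest pair: Istwick–Norvane at 106.961 km.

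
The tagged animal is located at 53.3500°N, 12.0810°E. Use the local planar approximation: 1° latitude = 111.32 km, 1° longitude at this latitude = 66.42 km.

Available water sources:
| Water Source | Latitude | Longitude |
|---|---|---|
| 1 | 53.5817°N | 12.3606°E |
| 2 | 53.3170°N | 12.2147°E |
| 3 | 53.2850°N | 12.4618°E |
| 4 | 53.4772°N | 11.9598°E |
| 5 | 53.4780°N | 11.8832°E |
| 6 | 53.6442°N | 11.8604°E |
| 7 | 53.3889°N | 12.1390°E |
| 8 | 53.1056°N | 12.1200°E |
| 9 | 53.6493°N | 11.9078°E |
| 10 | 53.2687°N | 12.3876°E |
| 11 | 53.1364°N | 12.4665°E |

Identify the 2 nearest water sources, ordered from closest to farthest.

7, 2

Distances from 53.3500°N, 12.0810°E:
1: 31.7829 km
2: 9.6102 km
3: 26.3074 km
4: 16.2882 km
5: 19.3813 km
6: 35.8786 km
7: 5.7959 km
8: 27.3296 km
9: 35.2482 km
10: 22.2849 km
11: 34.9428 km
Sorted: 7 (5.7959 km) < 2 (9.6102 km) < 4 (16.2882 km) < 5 (19.3813 km) < …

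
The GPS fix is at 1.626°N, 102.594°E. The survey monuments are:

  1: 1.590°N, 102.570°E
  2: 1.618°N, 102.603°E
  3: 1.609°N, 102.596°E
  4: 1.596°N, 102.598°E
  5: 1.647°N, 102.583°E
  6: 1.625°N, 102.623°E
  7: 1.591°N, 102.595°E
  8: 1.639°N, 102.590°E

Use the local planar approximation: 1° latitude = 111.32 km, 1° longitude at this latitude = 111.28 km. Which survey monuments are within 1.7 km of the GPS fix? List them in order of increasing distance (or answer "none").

Distances from 1.626°N, 102.594°E:
1: 4.816 km
2: 1.340 km
3: 1.905 km
4: 3.369 km
5: 2.639 km
6: 3.229 km
7: 3.898 km
8: 1.514 km
Threshold 1.7 km: 2 (1.340 km), 8 (1.514 km) are within range.

2, 8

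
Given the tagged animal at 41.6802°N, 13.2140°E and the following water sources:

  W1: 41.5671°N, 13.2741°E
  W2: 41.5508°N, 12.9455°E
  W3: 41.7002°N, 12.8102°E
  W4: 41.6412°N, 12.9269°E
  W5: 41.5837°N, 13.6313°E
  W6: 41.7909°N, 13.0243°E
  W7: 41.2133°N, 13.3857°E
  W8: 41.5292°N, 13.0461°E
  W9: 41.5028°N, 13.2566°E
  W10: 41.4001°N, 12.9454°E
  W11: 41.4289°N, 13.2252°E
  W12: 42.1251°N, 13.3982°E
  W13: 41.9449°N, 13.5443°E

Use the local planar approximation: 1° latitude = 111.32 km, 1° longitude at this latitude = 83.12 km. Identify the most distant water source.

Distances from 41.6802°N, 13.2140°E:
W1: √((-0.1131·111.32)² + (0.0601·83.12)²) = √(158.515453 + 24.955140) = 13.5451 km
W2: √((-0.1294·111.32)² + (-0.2685·83.12)²) = √(207.498494 + 498.080626) = 26.5627 km
W3: √((0.0200·111.32)² + (-0.4038·83.12)²) = √(4.956857 + 1126.532430) = 33.6376 km
W4: √((-0.0390·111.32)² + (-0.2871·83.12)²) = √(18.848449 + 569.478660) = 24.2555 km
W5: √((-0.0965·111.32)² + (0.4173·83.12)²) = √(115.398728 + 1203.116931) = 36.3114 km
W6: √((0.1107·111.32)² + (-0.1897·83.12)²) = √(151.859385 + 248.625535) = 20.0121 km
W7: √((-0.4669·111.32)² + (0.1717·83.12)²) = √(2701.432642 + 203.681535) = 53.8991 km
W8: √((-0.1510·111.32)² + (-0.1679·83.12)²) = √(282.553239 + 194.765693) = 21.8476 km
W9: √((-0.1774·111.32)² + (0.0426·83.12)²) = √(389.990139 + 12.538058) = 20.0631 km
W10: √((-0.2801·111.32)² + (-0.2686·83.12)²) = √(972.238048 + 498.451705) = 38.3496 km
W11: √((-0.2513·111.32)² + (0.0112·83.12)²) = √(782.584735 + 0.866657) = 27.9902 km
W12: √((0.4449·111.32)² + (0.1842·83.12)²) = √(2452.851222 + 234.417657) = 51.8389 km
W13: √((0.2647·111.32)² + (0.3303·83.12)²) = √(868.268965 + 753.751547) = 40.2743 km
Maximum: W7 at 53.8991 km.

W7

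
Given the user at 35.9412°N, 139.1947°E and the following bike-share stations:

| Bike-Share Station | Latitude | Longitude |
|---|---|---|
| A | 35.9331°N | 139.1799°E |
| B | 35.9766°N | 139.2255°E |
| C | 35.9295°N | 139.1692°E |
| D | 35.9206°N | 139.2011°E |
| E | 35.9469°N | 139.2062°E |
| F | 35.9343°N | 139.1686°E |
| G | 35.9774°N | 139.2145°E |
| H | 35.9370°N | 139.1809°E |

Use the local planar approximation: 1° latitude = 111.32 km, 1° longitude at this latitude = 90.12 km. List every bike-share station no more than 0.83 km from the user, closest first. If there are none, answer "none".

none

Distances from 35.9412°N, 139.1947°E:
A: 1.6100 km
B: 4.8201 km
C: 2.6415 km
D: 2.3646 km
E: 1.2152 km
F: 2.4744 km
G: 4.4072 km
H: 1.3286 km
Threshold 0.83 km: none within range.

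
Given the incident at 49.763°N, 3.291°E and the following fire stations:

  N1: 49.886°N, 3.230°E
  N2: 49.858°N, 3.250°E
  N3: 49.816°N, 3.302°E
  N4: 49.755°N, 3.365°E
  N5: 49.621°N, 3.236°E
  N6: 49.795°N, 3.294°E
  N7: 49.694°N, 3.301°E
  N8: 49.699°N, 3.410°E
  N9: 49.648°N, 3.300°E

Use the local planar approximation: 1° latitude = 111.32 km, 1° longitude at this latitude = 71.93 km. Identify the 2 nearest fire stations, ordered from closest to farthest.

Distances from 49.763°N, 3.291°E:
N1: 14.378 km
N2: 10.979 km
N3: 5.953 km
N4: 5.397 km
N5: 16.295 km
N6: 3.569 km
N7: 7.715 km
N8: 11.137 km
N9: 12.818 km
Sorted: N6 (3.569 km) < N4 (5.397 km) < N3 (5.953 km) < N7 (7.715 km) < …

N6, N4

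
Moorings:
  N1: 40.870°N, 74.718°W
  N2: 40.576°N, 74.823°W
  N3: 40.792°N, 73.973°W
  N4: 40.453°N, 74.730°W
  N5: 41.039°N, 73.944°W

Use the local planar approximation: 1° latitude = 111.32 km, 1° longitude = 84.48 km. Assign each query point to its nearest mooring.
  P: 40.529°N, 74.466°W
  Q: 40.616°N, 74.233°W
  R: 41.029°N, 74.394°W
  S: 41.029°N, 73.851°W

P at 40.529°N, 74.466°W:
  N1: √((0.341·111.32)² + (-0.252·84.48)²) = √(1440.97071 + 453.21982) = 43.522 km
  N2: √((0.047·111.32)² + (-0.357·84.48)²) = √(27.37424 + 909.58700) = 30.610 km
  N3: √((0.263·111.32)² + (0.493·84.48)²) = √(857.15210 + 1734.60921) = 50.909 km
  N4: √((-0.076·111.32)² + (-0.264·84.48)²) = √(71.57701 + 497.41132) = 23.853 km
  N5: √((0.510·111.32)² + (0.522·84.48)²) = √(3223.19624 + 1944.68299) = 71.888 km
  → nearest: N4 (23.853 km)
Q at 40.616°N, 74.233°W:
  N1: √((0.254·111.32)² + (-0.485·84.48)²) = √(799.49146 + 1678.77034) = 49.782 km
  N2: √((-0.040·111.32)² + (-0.590·84.48)²) = √(19.82743 + 2484.34459) = 50.042 km
  N3: √((0.176·111.32)² + (0.260·84.48)²) = √(383.85900 + 482.45244) = 29.433 km
  N4: √((-0.163·111.32)² + (-0.497·84.48)²) = √(329.24683 + 1762.87122) = 45.740 km
  N5: √((0.423·111.32)² + (0.289·84.48)²) = √(2217.31365 + 596.07855) = 53.041 km
  → nearest: N3 (29.433 km)
R at 41.029°N, 74.394°W:
  N1: √((-0.159·111.32)² + (-0.324·84.48)²) = √(313.28575 + 749.20011) = 32.596 km
  N2: √((-0.453·111.32)² + (-0.429·84.48)²) = √(2542.97915 + 1313.47677) = 62.100 km
  N3: √((-0.237·111.32)² + (0.421·84.48)²) = √(696.05425 + 1264.94605) = 44.283 km
  N4: √((-0.576·111.32)² + (-0.336·84.48)²) = √(4111.41544 + 805.72412) = 70.122 km
  N5: √((0.010·111.32)² + (0.450·84.48)²) = √(1.23921 + 1445.21626) = 38.032 km
  → nearest: N1 (32.596 km)
S at 41.029°N, 73.851°W:
  N1: √((-0.159·111.32)² + (-0.867·84.48)²) = √(313.28575 + 5364.70697) = 75.352 km
  N2: √((-0.453·111.32)² + (-0.972·84.48)²) = √(2542.97915 + 6742.80096) = 96.363 km
  N3: √((-0.237·111.32)² + (-0.122·84.48)²) = √(696.05425 + 106.22518) = 28.325 km
  N4: √((-0.576·111.32)² + (-0.879·84.48)²) = √(4111.41544 + 5514.23868) = 98.110 km
  N5: √((0.010·111.32)² + (-0.093·84.48)²) = √(1.23921 + 61.72679) = 7.935 km
  → nearest: N5 (7.935 km)

P→N4; Q→N3; R→N1; S→N5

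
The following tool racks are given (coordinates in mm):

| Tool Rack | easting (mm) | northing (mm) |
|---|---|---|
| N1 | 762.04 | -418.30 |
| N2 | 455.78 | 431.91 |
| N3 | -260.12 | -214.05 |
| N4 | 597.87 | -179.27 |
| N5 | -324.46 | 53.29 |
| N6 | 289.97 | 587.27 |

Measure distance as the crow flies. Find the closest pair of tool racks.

N2 and N6

Pairwise distances:
N2–N6: 227.22 mm
N3–N5: 274.97 mm
N1–N4: 289.98 mm
N2–N4: 627.48 mm
N5–N6: 814.04 mm
N4–N6: 826.07 mm
N3–N4: 858.69 mm
N2–N5: 867.25 mm
N1–N2: 903.69 mm
N4–N5: 951.20 mm
N2–N3: 964.25 mm
N3–N6: 971.96 mm
N1–N3: 1042.37 mm
N1–N6: 1110.87 mm
N1–N5: 1184.43 mm
Closest pair: N2–N6 at 227.22 mm.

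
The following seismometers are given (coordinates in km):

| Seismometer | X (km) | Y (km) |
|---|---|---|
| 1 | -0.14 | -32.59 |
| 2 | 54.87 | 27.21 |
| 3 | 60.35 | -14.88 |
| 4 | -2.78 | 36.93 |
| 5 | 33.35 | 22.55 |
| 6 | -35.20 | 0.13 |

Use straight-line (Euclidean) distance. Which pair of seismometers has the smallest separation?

2 and 5

Pairwise distances:
1–2: √((55.01)² + (59.80)²) = √(3026.1001 + 3576.0400) = 81.25 km
1–3: √((60.49)² + (17.71)²) = √(3659.0401 + 313.6441) = 63.03 km
1–4: √((-2.64)² + (69.52)²) = √(6.9696 + 4833.0304) = 69.57 km
1–5: √((33.49)² + (55.14)²) = √(1121.5801 + 3040.4196) = 64.51 km
1–6: √((-35.06)² + (32.72)²) = √(1229.2036 + 1070.5984) = 47.96 km
2–3: √((5.48)² + (-42.09)²) = √(30.0304 + 1771.5681) = 42.45 km
2–4: √((-57.65)² + (9.72)²) = √(3323.5225 + 94.4784) = 58.46 km
2–5: √((-21.52)² + (-4.66)²) = √(463.1104 + 21.7156) = 22.02 km
2–6: √((-90.07)² + (-27.08)²) = √(8112.6049 + 733.3264) = 94.05 km
3–4: √((-63.13)² + (51.81)²) = √(3985.3969 + 2684.2761) = 81.67 km
3–5: √((-27.00)² + (37.43)²) = √(729.0000 + 1401.0049) = 46.15 km
3–6: √((-95.55)² + (15.01)²) = √(9129.8025 + 225.3001) = 96.72 km
4–5: √((36.13)² + (-14.38)²) = √(1305.3769 + 206.7844) = 38.89 km
4–6: √((-32.42)² + (-36.80)²) = √(1051.0564 + 1354.2400) = 49.04 km
5–6: √((-68.55)² + (-22.42)²) = √(4699.1025 + 502.6564) = 72.12 km
Closest pair: 2–5 at 22.02 km.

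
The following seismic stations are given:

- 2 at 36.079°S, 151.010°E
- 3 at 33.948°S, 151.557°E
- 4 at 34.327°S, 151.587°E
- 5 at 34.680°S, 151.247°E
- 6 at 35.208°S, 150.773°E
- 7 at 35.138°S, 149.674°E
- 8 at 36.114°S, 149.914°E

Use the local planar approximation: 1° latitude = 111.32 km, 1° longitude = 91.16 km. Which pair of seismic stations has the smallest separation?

Pairwise distances:
3–4: √((-0.379·111.32)² + (0.030·91.16)²) = √(1780.01973 + 7.47913) = 42.279 km
4–5: √((-0.353·111.32)² + (-0.340·91.16)²) = √(1544.17247 + 960.65283) = 50.048 km
5–6: √((-0.528·111.32)² + (-0.474·91.16)²) = √(3454.73103 + 1867.09027) = 72.951 km
3–5: √((-0.732·111.32)² + (-0.310·91.16)²) = √(6640.00731 + 798.60499) = 86.247 km
2–6: √((0.871·111.32)² + (-0.237·91.16)²) = √(9401.18730 + 466.77257) = 99.338 km
2–8: √((-0.035·111.32)² + (-1.096·91.16)²) = √(15.18037 + 9982.27986) = 99.987 km
6–7: √((0.070·111.32)² + (-1.099·91.16)²) = √(60.72150 + 10037.00217) = 100.487 km
7–8: √((-0.976·111.32)² + (0.240·91.16)²) = √(11804.45744 + 478.66439) = 110.829 km
4–6: √((-0.881·111.32)² + (-0.814·91.16)²) = √(9618.29764 + 5506.26923) = 122.982 km
6–8: √((-0.906·111.32)² + (-0.859·91.16)²) = √(10171.91660 + 6131.89855) = 127.686 km
5–7: √((-0.458·111.32)² + (-1.573·91.16)²) = √(2599.42536 + 20562.03425) = 152.189 km
2–5: √((1.399·111.32)² + (0.237·91.16)²) = √(24253.91350 + 466.77257) = 157.228 km
3–6: √((-1.260·111.32)² + (-0.784·91.16)²) = √(19673.76527 + 5107.88085) = 157.422 km
2–7: √((0.941·111.32)² + (-1.336·91.16)²) = √(10973.00664 + 14832.74564) = 160.642 km
4–7: √((-0.811·111.32)² + (-1.913·91.16)²) = √(8150.57229 + 30411.55122) = 196.372 km
5–8: √((-1.434·111.32)² + (-1.333·91.16)²) = √(25482.65638 + 14766.20631) = 200.621 km
2–4: √((1.752·111.32)² + (0.577·91.16)²) = √(38037.73067 + 2766.68846) = 202.001 km
3–7: √((-1.190·111.32)² + (-1.883·91.16)²) = √(17548.51285 + 29465.19184) = 216.826 km
2–3: √((2.131·111.32)² + (0.547·91.16)²) = √(56274.71377 + 2486.47035) = 242.407 km
4–8: √((-1.787·111.32)² + (-1.673·91.16)²) = √(39572.68338 + 23259.50751) = 250.664 km
3–8: √((-2.166·111.32)² + (-1.643·91.16)²) = √(58138.43003 + 22432.81423) = 283.851 km
Closest pair: 3–4 at 42.279 km.

3 and 4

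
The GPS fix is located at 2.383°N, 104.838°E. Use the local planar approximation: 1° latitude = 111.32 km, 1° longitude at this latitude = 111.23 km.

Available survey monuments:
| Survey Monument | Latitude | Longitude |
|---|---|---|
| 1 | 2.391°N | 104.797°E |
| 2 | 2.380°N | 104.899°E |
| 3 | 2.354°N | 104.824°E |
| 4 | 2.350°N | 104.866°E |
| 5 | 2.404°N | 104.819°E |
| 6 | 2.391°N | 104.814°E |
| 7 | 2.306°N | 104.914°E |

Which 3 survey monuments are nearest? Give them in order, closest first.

6, 5, 3

Distances from 2.383°N, 104.838°E:
1: √((0.008·111.32)² + (-0.041·111.23)²) = √(0.79310 + 20.79752) = 4.647 km
2: √((-0.003·111.32)² + (0.061·111.23)²) = √(0.11153 + 46.03663) = 6.793 km
3: √((-0.029·111.32)² + (-0.014·111.23)²) = √(10.42179 + 2.42493) = 3.584 km
4: √((-0.033·111.32)² + (0.028·111.23)²) = √(13.49504 + 9.69974) = 4.816 km
5: √((0.021·111.32)² + (-0.019·111.23)²) = √(5.46493 + 4.46633) = 3.151 km
6: √((0.008·111.32)² + (-0.024·111.23)²) = √(0.79310 + 7.12634) = 2.814 km
7: √((-0.077·111.32)² + (0.076·111.23)²) = √(73.47301 + 71.46132) = 12.039 km
Sorted: 6 (2.814 km) < 5 (3.151 km) < 3 (3.584 km) < 1 (4.647 km) < 4 (4.816 km) < …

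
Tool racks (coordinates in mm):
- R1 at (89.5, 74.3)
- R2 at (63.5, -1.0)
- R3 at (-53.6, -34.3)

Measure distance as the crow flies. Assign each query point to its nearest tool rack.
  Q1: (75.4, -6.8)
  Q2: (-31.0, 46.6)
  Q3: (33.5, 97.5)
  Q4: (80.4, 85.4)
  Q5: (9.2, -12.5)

Q1 at (75.4, -6.8):
  R1: 82.3 mm
  R2: 13.2 mm
  R3: 131.9 mm
  → nearest: R2 (13.2 mm)
Q2 at (-31.0, 46.6):
  R1: 123.6 mm
  R2: 105.8 mm
  R3: 84.0 mm
  → nearest: R3 (84.0 mm)
Q3 at (33.5, 97.5):
  R1: 60.6 mm
  R2: 103.0 mm
  R3: 158.0 mm
  → nearest: R1 (60.6 mm)
Q4 at (80.4, 85.4):
  R1: 14.4 mm
  R2: 88.0 mm
  R3: 179.7 mm
  → nearest: R1 (14.4 mm)
Q5 at (9.2, -12.5):
  R1: 118.2 mm
  R2: 55.5 mm
  R3: 66.5 mm
  → nearest: R2 (55.5 mm)

Q1→R2; Q2→R3; Q3→R1; Q4→R1; Q5→R2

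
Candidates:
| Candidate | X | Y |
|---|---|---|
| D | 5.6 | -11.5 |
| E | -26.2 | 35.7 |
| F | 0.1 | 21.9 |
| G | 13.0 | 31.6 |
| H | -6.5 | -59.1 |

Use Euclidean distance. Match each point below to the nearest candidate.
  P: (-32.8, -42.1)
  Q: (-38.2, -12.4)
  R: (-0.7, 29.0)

P at (-32.8, -42.1):
  D: √((38.4)² + (30.6)²) = √(1474.560 + 936.360) = 49.1
  E: √((6.6)² + (77.8)²) = √(43.560 + 6052.840) = 78.1
  F: √((32.9)² + (64.0)²) = √(1082.410 + 4096.000) = 72.0
  G: √((45.8)² + (73.7)²) = √(2097.640 + 5431.690) = 86.8
  H: √((26.3)² + (-17.0)²) = √(691.690 + 289.000) = 31.3
  → nearest: H (31.3)
Q at (-38.2, -12.4):
  D: √((43.8)² + (0.9)²) = √(1918.440 + 0.810) = 43.8
  E: √((12.0)² + (48.1)²) = √(144.000 + 2313.610) = 49.6
  F: √((38.3)² + (34.3)²) = √(1466.890 + 1176.490) = 51.4
  G: √((51.2)² + (44.0)²) = √(2621.440 + 1936.000) = 67.5
  H: √((31.7)² + (-46.7)²) = √(1004.890 + 2180.890) = 56.4
  → nearest: D (43.8)
R at (-0.7, 29.0):
  D: √((6.3)² + (-40.5)²) = √(39.690 + 1640.250) = 41.0
  E: √((-25.5)² + (6.7)²) = √(650.250 + 44.890) = 26.4
  F: √((0.8)² + (-7.1)²) = √(0.640 + 50.410) = 7.1
  G: √((13.7)² + (2.6)²) = √(187.690 + 6.760) = 13.9
  H: √((-5.8)² + (-88.1)²) = √(33.640 + 7761.610) = 88.3
  → nearest: F (7.1)

P→H; Q→D; R→F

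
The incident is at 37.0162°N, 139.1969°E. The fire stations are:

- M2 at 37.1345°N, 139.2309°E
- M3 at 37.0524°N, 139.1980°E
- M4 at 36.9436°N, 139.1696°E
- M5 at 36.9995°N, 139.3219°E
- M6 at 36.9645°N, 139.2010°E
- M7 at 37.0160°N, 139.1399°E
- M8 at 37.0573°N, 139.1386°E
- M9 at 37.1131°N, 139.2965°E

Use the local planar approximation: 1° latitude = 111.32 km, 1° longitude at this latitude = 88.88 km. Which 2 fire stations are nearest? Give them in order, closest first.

Distances from 37.0162°N, 139.1969°E:
M2: 13.5114 km
M3: 4.0310 km
M4: 8.4382 km
M5: 11.2645 km
M6: 5.7668 km
M7: 5.0662 km
M8: 6.9125 km
M9: 13.9543 km
Sorted: M3 (4.0310 km) < M7 (5.0662 km) < M6 (5.7668 km) < M8 (6.9125 km) < …

M3, M7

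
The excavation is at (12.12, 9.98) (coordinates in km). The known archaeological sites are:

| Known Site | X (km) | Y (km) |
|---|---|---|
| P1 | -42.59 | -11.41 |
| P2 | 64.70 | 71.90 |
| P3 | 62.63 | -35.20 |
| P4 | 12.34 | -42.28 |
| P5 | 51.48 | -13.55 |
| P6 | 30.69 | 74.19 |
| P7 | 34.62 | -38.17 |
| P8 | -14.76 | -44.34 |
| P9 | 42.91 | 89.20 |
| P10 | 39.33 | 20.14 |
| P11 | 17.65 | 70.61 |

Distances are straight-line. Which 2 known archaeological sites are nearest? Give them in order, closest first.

Distances from (12.12, 9.98):
P1: √((-54.71)² + (-21.39)²) = √(2993.1841 + 457.5321) = 58.74 km
P2: √((52.58)² + (61.92)²) = √(2764.6564 + 3834.0864) = 81.23 km
P3: √((50.51)² + (-45.18)²) = √(2551.2601 + 2041.2324) = 67.77 km
P4: √((0.22)² + (-52.26)²) = √(0.0484 + 2731.1076) = 52.26 km
P5: √((39.36)² + (-23.53)²) = √(1549.2096 + 553.6609) = 45.86 km
P6: √((18.57)² + (64.21)²) = √(344.8449 + 4122.9241) = 66.84 km
P7: √((22.50)² + (-48.15)²) = √(506.2500 + 2318.4225) = 53.15 km
P8: √((-26.88)² + (-54.32)²) = √(722.5344 + 2950.6624) = 60.61 km
P9: √((30.79)² + (79.22)²) = √(948.0241 + 6275.8084) = 84.99 km
P10: √((27.21)² + (10.16)²) = √(740.3841 + 103.2256) = 29.04 km
P11: √((5.53)² + (60.63)²) = √(30.5809 + 3675.9969) = 60.88 km
Sorted: P10 (29.04 km) < P5 (45.86 km) < P4 (52.26 km) < P7 (53.15 km) < …

P10, P5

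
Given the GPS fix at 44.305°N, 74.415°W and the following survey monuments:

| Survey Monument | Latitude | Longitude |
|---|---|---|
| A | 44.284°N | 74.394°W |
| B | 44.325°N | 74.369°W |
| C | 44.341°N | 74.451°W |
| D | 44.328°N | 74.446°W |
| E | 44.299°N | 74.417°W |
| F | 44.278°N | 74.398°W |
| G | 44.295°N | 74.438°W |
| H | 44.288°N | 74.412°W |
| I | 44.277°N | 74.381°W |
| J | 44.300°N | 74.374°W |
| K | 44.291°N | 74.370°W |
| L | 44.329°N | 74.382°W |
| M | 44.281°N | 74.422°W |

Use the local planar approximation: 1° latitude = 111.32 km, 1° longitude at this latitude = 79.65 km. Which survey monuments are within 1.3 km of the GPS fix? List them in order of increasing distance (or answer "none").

Distances from 44.305°N, 74.415°W:
A: 2.874 km
B: 4.287 km
C: 4.928 km
D: 3.557 km
E: 0.687 km
F: 3.297 km
G: 2.144 km
H: 1.907 km
I: 4.129 km
J: 3.313 km
K: 3.908 km
L: 3.748 km
M: 2.729 km
Threshold 1.3 km: E (0.687 km) is within range.

E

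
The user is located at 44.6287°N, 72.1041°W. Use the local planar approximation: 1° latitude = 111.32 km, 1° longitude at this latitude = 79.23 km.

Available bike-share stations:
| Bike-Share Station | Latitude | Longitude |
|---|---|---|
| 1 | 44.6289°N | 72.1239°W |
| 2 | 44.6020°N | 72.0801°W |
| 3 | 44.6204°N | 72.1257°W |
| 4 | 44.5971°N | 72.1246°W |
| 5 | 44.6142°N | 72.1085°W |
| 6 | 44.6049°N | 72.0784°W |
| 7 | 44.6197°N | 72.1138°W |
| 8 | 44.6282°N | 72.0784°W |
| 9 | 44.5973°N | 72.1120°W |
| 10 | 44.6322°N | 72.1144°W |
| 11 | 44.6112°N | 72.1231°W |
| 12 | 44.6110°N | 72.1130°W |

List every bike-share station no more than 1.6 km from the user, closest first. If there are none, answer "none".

10, 7, 1

Distances from 44.6287°N, 72.1041°W:
1: 1.5689 km
2: 3.5285 km
3: 1.9449 km
4: 3.8746 km
5: 1.6514 km
6: 3.3415 km
7: 1.2627 km
8: 2.0370 km
9: 3.5510 km
10: 0.9043 km
11: 2.4620 km
12: 2.0927 km
Threshold 1.6 km: 10 (0.9043 km), 7 (1.2627 km), 1 (1.5689 km) are within range.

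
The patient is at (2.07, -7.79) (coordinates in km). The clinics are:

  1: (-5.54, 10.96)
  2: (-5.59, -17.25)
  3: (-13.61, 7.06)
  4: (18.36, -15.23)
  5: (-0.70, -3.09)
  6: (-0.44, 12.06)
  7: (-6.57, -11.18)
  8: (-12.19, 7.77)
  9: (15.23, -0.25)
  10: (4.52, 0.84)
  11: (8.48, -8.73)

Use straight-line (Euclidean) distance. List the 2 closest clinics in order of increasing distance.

Distances from (2.07, -7.79):
1: 20.24 km
2: 12.17 km
3: 21.60 km
4: 17.91 km
5: 5.46 km
6: 20.01 km
7: 9.28 km
8: 21.11 km
9: 15.17 km
10: 8.97 km
11: 6.48 km
Sorted: 5 (5.46 km) < 11 (6.48 km) < 10 (8.97 km) < 7 (9.28 km) < …

5, 11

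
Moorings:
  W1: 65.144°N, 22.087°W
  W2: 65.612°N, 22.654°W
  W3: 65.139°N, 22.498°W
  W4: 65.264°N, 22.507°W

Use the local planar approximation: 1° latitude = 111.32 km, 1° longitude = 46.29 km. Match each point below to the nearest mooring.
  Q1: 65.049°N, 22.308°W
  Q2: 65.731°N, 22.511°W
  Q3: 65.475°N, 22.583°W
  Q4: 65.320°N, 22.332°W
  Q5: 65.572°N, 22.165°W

Q1→W3; Q2→W2; Q3→W2; Q4→W4; Q5→W2

Q1 at 65.049°N, 22.308°W:
  W1: √((0.095·111.32)² + (0.221·46.29)²) = √(111.83909 + 104.65474) = 14.714 km
  W2: √((0.563·111.32)² + (-0.346·46.29)²) = √(3927.92498 + 256.52315) = 64.687 km
  W3: √((0.090·111.32)² + (-0.190·46.29)²) = √(100.37635 + 77.35378) = 13.332 km
  W4: √((0.215·111.32)² + (-0.199·46.29)²) = √(572.82678 + 84.85560) = 25.645 km
  → nearest: W3 (13.332 km)
Q2 at 65.731°N, 22.511°W:
  W1: √((-0.587·111.32)² + (0.424·46.29)²) = √(4269.94811 + 385.21756) = 68.229 km
  W2: √((-0.119·111.32)² + (-0.143·46.29)²) = √(175.48513 + 43.81738) = 14.809 km
  W3: √((-0.592·111.32)² + (0.013·46.29)²) = √(4342.99979 + 0.36213) = 65.904 km
  W4: √((-0.467·111.32)² + (0.004·46.29)²) = √(2702.58994 + 0.03428) = 51.987 km
  → nearest: W2 (14.809 km)
Q3 at 65.475°N, 22.583°W:
  W1: √((-0.331·111.32)² + (0.496·46.29)²) = √(1357.69551 + 527.15425) = 43.415 km
  W2: √((0.137·111.32)² + (-0.071·46.29)²) = √(232.58812 + 10.80167) = 15.601 km
  W3: √((-0.336·111.32)² + (0.085·46.29)²) = √(1399.02331 + 15.48147) = 37.610 km
  W4: √((-0.211·111.32)² + (0.076·46.29)²) = √(551.71057 + 12.37661) = 23.751 km
  → nearest: W2 (15.601 km)
Q4 at 65.320°N, 22.332°W:
  W1: √((-0.176·111.32)² + (0.245·46.29)²) = √(383.85900 + 128.61942) = 22.638 km
  W2: √((0.292·111.32)² + (-0.322·46.29)²) = √(1056.60363 + 222.17035) = 35.760 km
  W3: √((-0.181·111.32)² + (-0.166·46.29)²) = √(405.97898 + 59.04601) = 21.564 km
  W4: √((-0.056·111.32)² + (-0.175·46.29)²) = √(38.86176 + 65.62215) = 10.222 km
  → nearest: W4 (10.222 km)
Q5 at 65.572°N, 22.165°W:
  W1: √((-0.428·111.32)² + (0.078·46.29)²) = √(2270.04221 + 13.03658) = 47.782 km
  W2: √((0.040·111.32)² + (-0.489·46.29)²) = √(19.82743 + 512.37989) = 23.070 km
  W3: √((-0.433·111.32)² + (-0.333·46.29)²) = √(2323.39039 + 237.60897) = 50.606 km
  W4: √((-0.308·111.32)² + (-0.342·46.29)²) = √(1175.56820 + 250.62626) = 37.765 km
  → nearest: W2 (23.070 km)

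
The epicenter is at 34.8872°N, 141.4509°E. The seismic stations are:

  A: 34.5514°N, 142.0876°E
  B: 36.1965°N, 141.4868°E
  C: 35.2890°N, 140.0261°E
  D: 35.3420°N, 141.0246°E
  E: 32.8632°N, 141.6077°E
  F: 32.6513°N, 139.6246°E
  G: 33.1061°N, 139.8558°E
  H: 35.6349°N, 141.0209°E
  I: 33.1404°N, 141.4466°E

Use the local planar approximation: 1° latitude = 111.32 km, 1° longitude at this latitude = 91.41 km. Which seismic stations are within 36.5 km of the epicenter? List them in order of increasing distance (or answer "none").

none

Distances from 34.8872°N, 141.4509°E:
A: √((-0.3358·111.32)² + (0.6367·91.41)²) = √(1397.358300 + 3387.326951) = 69.1714 km
B: √((1.3093·111.32)² + (0.0359·91.41)²) = √(21243.434456 + 10.769023) = 145.7882 km
C: √((0.4018·111.32)² + (-1.4248·91.41)²) = √(2000.627620 + 16962.709746) = 137.7074 km
D: √((0.4548·111.32)² + (-0.4263·91.41)²) = √(2563.228406 + 1518.511493) = 63.8885 km
E: √((-2.0240·111.32)² + (0.1568·91.41)²) = √(50765.353144 + 205.437412) = 225.7671 km
F: √((-2.2359·111.32)² + (-1.8263·91.41)²) = √(61951.403147 + 27869.659076) = 299.7016 km
G: √((-1.7811·111.32)² + (-1.5951·91.41)²) = √(39311.806604 + 21259.999401) = 246.1134 km
H: √((0.7477·111.32)² + (-0.4300·91.41)²) = √(6927.892763 + 1544.985220) = 92.0482 km
I: √((-1.7468·111.32)² + (-0.0043·91.41)²) = √(37812.271001 + 0.154499) = 194.4542 km
Threshold 36.5 km: none within range.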